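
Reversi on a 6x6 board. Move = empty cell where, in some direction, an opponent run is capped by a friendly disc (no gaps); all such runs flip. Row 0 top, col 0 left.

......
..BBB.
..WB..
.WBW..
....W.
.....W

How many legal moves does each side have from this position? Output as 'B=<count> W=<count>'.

-- B to move --
(1,1): no bracket -> illegal
(2,0): no bracket -> illegal
(2,1): flips 1 -> legal
(2,4): no bracket -> illegal
(3,0): flips 1 -> legal
(3,4): flips 1 -> legal
(3,5): no bracket -> illegal
(4,0): flips 2 -> legal
(4,1): no bracket -> illegal
(4,2): no bracket -> illegal
(4,3): flips 1 -> legal
(4,5): no bracket -> illegal
(5,3): no bracket -> illegal
(5,4): no bracket -> illegal
B mobility = 5
-- W to move --
(0,1): no bracket -> illegal
(0,2): flips 1 -> legal
(0,3): flips 2 -> legal
(0,4): flips 1 -> legal
(0,5): no bracket -> illegal
(1,1): no bracket -> illegal
(1,5): no bracket -> illegal
(2,1): no bracket -> illegal
(2,4): flips 1 -> legal
(2,5): no bracket -> illegal
(3,4): no bracket -> illegal
(4,1): no bracket -> illegal
(4,2): flips 1 -> legal
(4,3): no bracket -> illegal
W mobility = 5

Answer: B=5 W=5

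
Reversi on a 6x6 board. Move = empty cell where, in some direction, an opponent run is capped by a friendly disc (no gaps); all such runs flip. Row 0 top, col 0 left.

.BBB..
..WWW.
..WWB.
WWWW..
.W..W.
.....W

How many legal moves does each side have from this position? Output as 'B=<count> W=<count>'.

Answer: B=6 W=4

Derivation:
-- B to move --
(0,4): flips 1 -> legal
(0,5): no bracket -> illegal
(1,1): no bracket -> illegal
(1,5): no bracket -> illegal
(2,0): no bracket -> illegal
(2,1): flips 3 -> legal
(2,5): flips 1 -> legal
(3,4): flips 2 -> legal
(3,5): no bracket -> illegal
(4,0): no bracket -> illegal
(4,2): flips 4 -> legal
(4,3): flips 3 -> legal
(4,5): no bracket -> illegal
(5,0): no bracket -> illegal
(5,1): no bracket -> illegal
(5,2): no bracket -> illegal
(5,3): no bracket -> illegal
(5,4): no bracket -> illegal
B mobility = 6
-- W to move --
(0,0): no bracket -> illegal
(0,4): no bracket -> illegal
(1,0): no bracket -> illegal
(1,1): no bracket -> illegal
(1,5): flips 1 -> legal
(2,5): flips 1 -> legal
(3,4): flips 1 -> legal
(3,5): flips 1 -> legal
W mobility = 4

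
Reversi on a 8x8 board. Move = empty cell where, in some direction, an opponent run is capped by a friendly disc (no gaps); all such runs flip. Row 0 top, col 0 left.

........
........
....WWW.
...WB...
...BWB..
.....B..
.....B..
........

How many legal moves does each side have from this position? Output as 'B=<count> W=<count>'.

-- B to move --
(1,3): no bracket -> illegal
(1,4): flips 1 -> legal
(1,5): no bracket -> illegal
(1,6): flips 1 -> legal
(1,7): no bracket -> illegal
(2,2): flips 2 -> legal
(2,3): flips 1 -> legal
(2,7): no bracket -> illegal
(3,2): flips 1 -> legal
(3,5): no bracket -> illegal
(3,6): no bracket -> illegal
(3,7): no bracket -> illegal
(4,2): no bracket -> illegal
(5,3): no bracket -> illegal
(5,4): flips 1 -> legal
B mobility = 6
-- W to move --
(2,3): no bracket -> illegal
(3,2): no bracket -> illegal
(3,5): flips 1 -> legal
(3,6): no bracket -> illegal
(4,2): flips 1 -> legal
(4,6): flips 1 -> legal
(5,2): flips 2 -> legal
(5,3): flips 1 -> legal
(5,4): no bracket -> illegal
(5,6): no bracket -> illegal
(6,4): no bracket -> illegal
(6,6): flips 1 -> legal
(7,4): no bracket -> illegal
(7,5): no bracket -> illegal
(7,6): no bracket -> illegal
W mobility = 6

Answer: B=6 W=6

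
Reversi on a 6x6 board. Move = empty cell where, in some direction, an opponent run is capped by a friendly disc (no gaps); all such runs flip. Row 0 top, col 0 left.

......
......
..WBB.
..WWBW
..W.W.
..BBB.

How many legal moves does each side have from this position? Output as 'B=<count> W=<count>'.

Answer: B=6 W=4

Derivation:
-- B to move --
(1,1): no bracket -> illegal
(1,2): flips 3 -> legal
(1,3): no bracket -> illegal
(2,1): flips 1 -> legal
(2,5): no bracket -> illegal
(3,1): flips 3 -> legal
(4,1): flips 1 -> legal
(4,3): flips 1 -> legal
(4,5): no bracket -> illegal
(5,1): flips 2 -> legal
(5,5): no bracket -> illegal
B mobility = 6
-- W to move --
(1,2): no bracket -> illegal
(1,3): flips 2 -> legal
(1,4): flips 3 -> legal
(1,5): flips 1 -> legal
(2,5): flips 2 -> legal
(4,1): no bracket -> illegal
(4,3): no bracket -> illegal
(4,5): no bracket -> illegal
(5,1): no bracket -> illegal
(5,5): no bracket -> illegal
W mobility = 4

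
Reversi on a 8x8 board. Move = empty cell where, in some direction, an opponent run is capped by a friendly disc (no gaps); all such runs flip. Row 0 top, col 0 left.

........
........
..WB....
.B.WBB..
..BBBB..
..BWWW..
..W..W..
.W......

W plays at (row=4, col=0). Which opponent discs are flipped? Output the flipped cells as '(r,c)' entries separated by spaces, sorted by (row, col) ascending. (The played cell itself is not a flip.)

Dir NW: edge -> no flip
Dir N: first cell '.' (not opp) -> no flip
Dir NE: opp run (3,1) capped by W -> flip
Dir W: edge -> no flip
Dir E: first cell '.' (not opp) -> no flip
Dir SW: edge -> no flip
Dir S: first cell '.' (not opp) -> no flip
Dir SE: first cell '.' (not opp) -> no flip

Answer: (3,1)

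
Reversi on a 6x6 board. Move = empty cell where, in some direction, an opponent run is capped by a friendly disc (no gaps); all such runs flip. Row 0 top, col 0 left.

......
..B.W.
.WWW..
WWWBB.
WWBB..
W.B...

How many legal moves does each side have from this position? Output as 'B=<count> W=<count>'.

Answer: B=4 W=8

Derivation:
-- B to move --
(0,3): no bracket -> illegal
(0,4): no bracket -> illegal
(0,5): no bracket -> illegal
(1,0): flips 2 -> legal
(1,1): flips 1 -> legal
(1,3): flips 1 -> legal
(1,5): no bracket -> illegal
(2,0): flips 1 -> legal
(2,4): no bracket -> illegal
(2,5): no bracket -> illegal
(5,1): no bracket -> illegal
B mobility = 4
-- W to move --
(0,1): flips 1 -> legal
(0,2): flips 1 -> legal
(0,3): flips 1 -> legal
(1,1): no bracket -> illegal
(1,3): no bracket -> illegal
(2,4): no bracket -> illegal
(2,5): no bracket -> illegal
(3,5): flips 2 -> legal
(4,4): flips 3 -> legal
(4,5): flips 1 -> legal
(5,1): no bracket -> illegal
(5,3): flips 3 -> legal
(5,4): flips 1 -> legal
W mobility = 8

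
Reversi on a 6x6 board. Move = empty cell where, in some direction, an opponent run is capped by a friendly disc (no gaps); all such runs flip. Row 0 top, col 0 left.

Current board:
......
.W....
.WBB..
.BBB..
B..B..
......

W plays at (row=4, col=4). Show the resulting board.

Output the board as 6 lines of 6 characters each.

Place W at (4,4); scan 8 dirs for brackets.
Dir NW: opp run (3,3) (2,2) capped by W -> flip
Dir N: first cell '.' (not opp) -> no flip
Dir NE: first cell '.' (not opp) -> no flip
Dir W: opp run (4,3), next='.' -> no flip
Dir E: first cell '.' (not opp) -> no flip
Dir SW: first cell '.' (not opp) -> no flip
Dir S: first cell '.' (not opp) -> no flip
Dir SE: first cell '.' (not opp) -> no flip
All flips: (2,2) (3,3)

Answer: ......
.W....
.WWB..
.BBW..
B..BW.
......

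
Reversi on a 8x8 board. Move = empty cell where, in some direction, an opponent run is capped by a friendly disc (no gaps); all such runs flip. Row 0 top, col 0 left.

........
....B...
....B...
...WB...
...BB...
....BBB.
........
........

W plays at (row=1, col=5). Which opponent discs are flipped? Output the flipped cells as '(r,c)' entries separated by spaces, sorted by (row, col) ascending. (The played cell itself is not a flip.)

Dir NW: first cell '.' (not opp) -> no flip
Dir N: first cell '.' (not opp) -> no flip
Dir NE: first cell '.' (not opp) -> no flip
Dir W: opp run (1,4), next='.' -> no flip
Dir E: first cell '.' (not opp) -> no flip
Dir SW: opp run (2,4) capped by W -> flip
Dir S: first cell '.' (not opp) -> no flip
Dir SE: first cell '.' (not opp) -> no flip

Answer: (2,4)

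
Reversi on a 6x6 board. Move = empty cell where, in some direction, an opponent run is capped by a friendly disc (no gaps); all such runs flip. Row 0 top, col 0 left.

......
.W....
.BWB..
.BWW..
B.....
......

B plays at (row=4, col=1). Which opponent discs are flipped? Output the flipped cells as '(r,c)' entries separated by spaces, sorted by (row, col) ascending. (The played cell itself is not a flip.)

Dir NW: first cell '.' (not opp) -> no flip
Dir N: first cell 'B' (not opp) -> no flip
Dir NE: opp run (3,2) capped by B -> flip
Dir W: first cell 'B' (not opp) -> no flip
Dir E: first cell '.' (not opp) -> no flip
Dir SW: first cell '.' (not opp) -> no flip
Dir S: first cell '.' (not opp) -> no flip
Dir SE: first cell '.' (not opp) -> no flip

Answer: (3,2)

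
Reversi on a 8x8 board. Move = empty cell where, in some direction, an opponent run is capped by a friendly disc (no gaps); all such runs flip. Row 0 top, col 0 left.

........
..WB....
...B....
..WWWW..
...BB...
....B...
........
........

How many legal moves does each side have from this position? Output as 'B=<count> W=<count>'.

-- B to move --
(0,1): flips 1 -> legal
(0,2): no bracket -> illegal
(0,3): no bracket -> illegal
(1,1): flips 1 -> legal
(2,1): flips 1 -> legal
(2,2): flips 1 -> legal
(2,4): flips 1 -> legal
(2,5): flips 1 -> legal
(2,6): flips 1 -> legal
(3,1): no bracket -> illegal
(3,6): no bracket -> illegal
(4,1): flips 1 -> legal
(4,2): no bracket -> illegal
(4,5): flips 1 -> legal
(4,6): no bracket -> illegal
B mobility = 9
-- W to move --
(0,2): no bracket -> illegal
(0,3): flips 2 -> legal
(0,4): no bracket -> illegal
(1,4): flips 2 -> legal
(2,2): no bracket -> illegal
(2,4): no bracket -> illegal
(4,2): no bracket -> illegal
(4,5): no bracket -> illegal
(5,2): flips 1 -> legal
(5,3): flips 2 -> legal
(5,5): flips 1 -> legal
(6,3): no bracket -> illegal
(6,4): flips 2 -> legal
(6,5): flips 2 -> legal
W mobility = 7

Answer: B=9 W=7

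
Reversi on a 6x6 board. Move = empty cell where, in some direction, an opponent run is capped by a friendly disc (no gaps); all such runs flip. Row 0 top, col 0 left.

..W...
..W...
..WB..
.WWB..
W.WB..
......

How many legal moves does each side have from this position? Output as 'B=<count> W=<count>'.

-- B to move --
(0,1): flips 1 -> legal
(0,3): no bracket -> illegal
(1,1): flips 1 -> legal
(1,3): no bracket -> illegal
(2,0): no bracket -> illegal
(2,1): flips 2 -> legal
(3,0): flips 2 -> legal
(4,1): flips 2 -> legal
(5,0): no bracket -> illegal
(5,1): flips 1 -> legal
(5,2): no bracket -> illegal
(5,3): no bracket -> illegal
B mobility = 6
-- W to move --
(1,3): no bracket -> illegal
(1,4): flips 1 -> legal
(2,4): flips 2 -> legal
(3,4): flips 2 -> legal
(4,4): flips 2 -> legal
(5,2): no bracket -> illegal
(5,3): no bracket -> illegal
(5,4): flips 1 -> legal
W mobility = 5

Answer: B=6 W=5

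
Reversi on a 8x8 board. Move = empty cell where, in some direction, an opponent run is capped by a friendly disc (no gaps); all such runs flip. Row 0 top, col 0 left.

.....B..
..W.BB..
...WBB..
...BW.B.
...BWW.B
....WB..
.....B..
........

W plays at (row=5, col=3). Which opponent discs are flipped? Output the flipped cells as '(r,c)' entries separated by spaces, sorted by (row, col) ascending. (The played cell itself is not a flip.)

Answer: (3,3) (4,3)

Derivation:
Dir NW: first cell '.' (not opp) -> no flip
Dir N: opp run (4,3) (3,3) capped by W -> flip
Dir NE: first cell 'W' (not opp) -> no flip
Dir W: first cell '.' (not opp) -> no flip
Dir E: first cell 'W' (not opp) -> no flip
Dir SW: first cell '.' (not opp) -> no flip
Dir S: first cell '.' (not opp) -> no flip
Dir SE: first cell '.' (not opp) -> no flip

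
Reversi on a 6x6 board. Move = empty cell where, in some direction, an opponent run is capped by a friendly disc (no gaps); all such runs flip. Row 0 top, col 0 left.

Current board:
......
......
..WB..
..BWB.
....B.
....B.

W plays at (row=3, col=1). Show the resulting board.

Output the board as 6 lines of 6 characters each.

Answer: ......
......
..WB..
.WWWB.
....B.
....B.

Derivation:
Place W at (3,1); scan 8 dirs for brackets.
Dir NW: first cell '.' (not opp) -> no flip
Dir N: first cell '.' (not opp) -> no flip
Dir NE: first cell 'W' (not opp) -> no flip
Dir W: first cell '.' (not opp) -> no flip
Dir E: opp run (3,2) capped by W -> flip
Dir SW: first cell '.' (not opp) -> no flip
Dir S: first cell '.' (not opp) -> no flip
Dir SE: first cell '.' (not opp) -> no flip
All flips: (3,2)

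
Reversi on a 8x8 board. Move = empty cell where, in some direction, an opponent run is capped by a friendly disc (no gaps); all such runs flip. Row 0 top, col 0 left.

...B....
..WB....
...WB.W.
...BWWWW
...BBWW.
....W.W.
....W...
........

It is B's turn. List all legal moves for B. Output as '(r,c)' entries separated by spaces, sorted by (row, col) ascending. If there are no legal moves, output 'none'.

Answer: (1,1) (1,7) (2,1) (2,2) (2,5) (4,7) (5,7) (6,5) (7,4)

Derivation:
(0,1): no bracket -> illegal
(0,2): no bracket -> illegal
(1,1): flips 1 -> legal
(1,4): no bracket -> illegal
(1,5): no bracket -> illegal
(1,6): no bracket -> illegal
(1,7): flips 2 -> legal
(2,1): flips 1 -> legal
(2,2): flips 1 -> legal
(2,5): flips 1 -> legal
(2,7): no bracket -> illegal
(3,2): no bracket -> illegal
(4,7): flips 2 -> legal
(5,3): no bracket -> illegal
(5,5): no bracket -> illegal
(5,7): flips 2 -> legal
(6,3): no bracket -> illegal
(6,5): flips 1 -> legal
(6,6): no bracket -> illegal
(6,7): no bracket -> illegal
(7,3): no bracket -> illegal
(7,4): flips 2 -> legal
(7,5): no bracket -> illegal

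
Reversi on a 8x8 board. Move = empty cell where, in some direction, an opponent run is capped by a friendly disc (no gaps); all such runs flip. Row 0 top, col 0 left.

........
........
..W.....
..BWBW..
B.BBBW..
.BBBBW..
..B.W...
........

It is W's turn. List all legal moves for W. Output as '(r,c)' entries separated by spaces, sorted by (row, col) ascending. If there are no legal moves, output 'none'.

(2,1): no bracket -> illegal
(2,3): flips 1 -> legal
(2,4): flips 3 -> legal
(2,5): no bracket -> illegal
(3,0): no bracket -> illegal
(3,1): flips 3 -> legal
(4,1): flips 3 -> legal
(5,0): flips 4 -> legal
(6,0): flips 2 -> legal
(6,1): no bracket -> illegal
(6,3): flips 3 -> legal
(6,5): no bracket -> illegal
(7,1): flips 3 -> legal
(7,2): flips 4 -> legal
(7,3): no bracket -> illegal

Answer: (2,3) (2,4) (3,1) (4,1) (5,0) (6,0) (6,3) (7,1) (7,2)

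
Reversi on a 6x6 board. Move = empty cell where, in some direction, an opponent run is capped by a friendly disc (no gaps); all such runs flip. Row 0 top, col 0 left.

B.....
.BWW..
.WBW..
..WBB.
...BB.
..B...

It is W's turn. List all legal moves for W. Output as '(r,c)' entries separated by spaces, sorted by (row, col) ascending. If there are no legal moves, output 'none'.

Answer: (0,1) (1,0) (3,1) (3,5) (4,5) (5,3) (5,4)

Derivation:
(0,1): flips 1 -> legal
(0,2): no bracket -> illegal
(1,0): flips 1 -> legal
(2,0): no bracket -> illegal
(2,4): no bracket -> illegal
(2,5): no bracket -> illegal
(3,1): flips 1 -> legal
(3,5): flips 2 -> legal
(4,1): no bracket -> illegal
(4,2): no bracket -> illegal
(4,5): flips 1 -> legal
(5,1): no bracket -> illegal
(5,3): flips 2 -> legal
(5,4): flips 1 -> legal
(5,5): no bracket -> illegal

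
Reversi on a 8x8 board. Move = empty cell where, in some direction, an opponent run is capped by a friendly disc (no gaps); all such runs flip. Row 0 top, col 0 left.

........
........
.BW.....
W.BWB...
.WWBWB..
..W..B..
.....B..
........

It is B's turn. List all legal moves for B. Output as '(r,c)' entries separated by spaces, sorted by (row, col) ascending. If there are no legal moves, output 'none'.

Answer: (1,1) (1,2) (2,3) (4,0) (5,0) (5,4) (6,1) (6,2)

Derivation:
(1,1): flips 3 -> legal
(1,2): flips 1 -> legal
(1,3): no bracket -> illegal
(2,0): no bracket -> illegal
(2,3): flips 2 -> legal
(2,4): no bracket -> illegal
(3,1): no bracket -> illegal
(3,5): no bracket -> illegal
(4,0): flips 2 -> legal
(5,0): flips 1 -> legal
(5,1): no bracket -> illegal
(5,3): no bracket -> illegal
(5,4): flips 1 -> legal
(6,1): flips 1 -> legal
(6,2): flips 2 -> legal
(6,3): no bracket -> illegal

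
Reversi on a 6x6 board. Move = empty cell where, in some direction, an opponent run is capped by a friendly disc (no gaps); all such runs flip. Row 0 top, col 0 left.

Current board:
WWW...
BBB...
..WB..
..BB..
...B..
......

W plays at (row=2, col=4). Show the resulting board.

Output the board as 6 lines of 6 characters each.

Answer: WWW...
BBB...
..WWW.
..BB..
...B..
......

Derivation:
Place W at (2,4); scan 8 dirs for brackets.
Dir NW: first cell '.' (not opp) -> no flip
Dir N: first cell '.' (not opp) -> no flip
Dir NE: first cell '.' (not opp) -> no flip
Dir W: opp run (2,3) capped by W -> flip
Dir E: first cell '.' (not opp) -> no flip
Dir SW: opp run (3,3), next='.' -> no flip
Dir S: first cell '.' (not opp) -> no flip
Dir SE: first cell '.' (not opp) -> no flip
All flips: (2,3)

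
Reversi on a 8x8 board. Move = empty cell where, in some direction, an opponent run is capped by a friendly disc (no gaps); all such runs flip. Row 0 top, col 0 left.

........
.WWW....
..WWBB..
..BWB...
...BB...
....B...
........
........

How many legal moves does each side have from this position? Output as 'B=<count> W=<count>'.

-- B to move --
(0,0): flips 3 -> legal
(0,1): flips 2 -> legal
(0,2): flips 3 -> legal
(0,3): flips 3 -> legal
(0,4): no bracket -> illegal
(1,0): no bracket -> illegal
(1,4): flips 1 -> legal
(2,0): no bracket -> illegal
(2,1): flips 2 -> legal
(3,1): no bracket -> illegal
(4,2): flips 1 -> legal
B mobility = 7
-- W to move --
(1,4): no bracket -> illegal
(1,5): flips 1 -> legal
(1,6): no bracket -> illegal
(2,1): no bracket -> illegal
(2,6): flips 2 -> legal
(3,1): flips 1 -> legal
(3,5): flips 2 -> legal
(3,6): no bracket -> illegal
(4,1): flips 1 -> legal
(4,2): flips 1 -> legal
(4,5): flips 1 -> legal
(5,2): no bracket -> illegal
(5,3): flips 1 -> legal
(5,5): flips 1 -> legal
(6,3): no bracket -> illegal
(6,4): no bracket -> illegal
(6,5): no bracket -> illegal
W mobility = 9

Answer: B=7 W=9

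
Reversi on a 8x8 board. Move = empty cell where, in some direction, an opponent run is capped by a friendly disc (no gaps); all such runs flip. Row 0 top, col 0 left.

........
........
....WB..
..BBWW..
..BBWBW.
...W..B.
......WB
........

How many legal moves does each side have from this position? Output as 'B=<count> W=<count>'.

Answer: B=9 W=10

Derivation:
-- B to move --
(1,3): no bracket -> illegal
(1,4): no bracket -> illegal
(1,5): flips 1 -> legal
(2,3): flips 2 -> legal
(2,6): no bracket -> illegal
(3,6): flips 3 -> legal
(3,7): no bracket -> illegal
(4,7): flips 1 -> legal
(5,2): no bracket -> illegal
(5,4): no bracket -> illegal
(5,5): flips 1 -> legal
(5,7): no bracket -> illegal
(6,2): no bracket -> illegal
(6,3): flips 1 -> legal
(6,4): flips 1 -> legal
(6,5): flips 1 -> legal
(7,5): no bracket -> illegal
(7,6): flips 1 -> legal
(7,7): no bracket -> illegal
B mobility = 9
-- W to move --
(1,4): no bracket -> illegal
(1,5): flips 1 -> legal
(1,6): flips 1 -> legal
(2,1): no bracket -> illegal
(2,2): flips 1 -> legal
(2,3): flips 2 -> legal
(2,6): flips 1 -> legal
(3,1): flips 3 -> legal
(3,6): no bracket -> illegal
(4,1): flips 2 -> legal
(4,7): no bracket -> illegal
(5,1): flips 2 -> legal
(5,2): flips 1 -> legal
(5,4): no bracket -> illegal
(5,5): flips 1 -> legal
(5,7): no bracket -> illegal
(6,5): no bracket -> illegal
(7,6): no bracket -> illegal
(7,7): no bracket -> illegal
W mobility = 10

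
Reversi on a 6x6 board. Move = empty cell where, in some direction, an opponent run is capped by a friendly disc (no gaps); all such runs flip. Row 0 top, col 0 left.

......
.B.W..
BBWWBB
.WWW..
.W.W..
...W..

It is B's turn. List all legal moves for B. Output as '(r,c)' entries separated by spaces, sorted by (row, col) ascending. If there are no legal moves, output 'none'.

Answer: (0,2) (4,2) (4,4) (5,1) (5,4)

Derivation:
(0,2): flips 1 -> legal
(0,3): no bracket -> illegal
(0,4): no bracket -> illegal
(1,2): no bracket -> illegal
(1,4): no bracket -> illegal
(3,0): no bracket -> illegal
(3,4): no bracket -> illegal
(4,0): no bracket -> illegal
(4,2): flips 2 -> legal
(4,4): flips 2 -> legal
(5,0): no bracket -> illegal
(5,1): flips 2 -> legal
(5,2): no bracket -> illegal
(5,4): flips 2 -> legal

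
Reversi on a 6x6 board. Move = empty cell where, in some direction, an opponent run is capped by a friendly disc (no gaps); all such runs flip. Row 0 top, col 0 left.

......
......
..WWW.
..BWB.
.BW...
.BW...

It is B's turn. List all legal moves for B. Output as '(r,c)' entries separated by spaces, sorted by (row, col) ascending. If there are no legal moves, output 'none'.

(1,1): no bracket -> illegal
(1,2): flips 2 -> legal
(1,3): no bracket -> illegal
(1,4): flips 2 -> legal
(1,5): flips 3 -> legal
(2,1): no bracket -> illegal
(2,5): no bracket -> illegal
(3,1): no bracket -> illegal
(3,5): no bracket -> illegal
(4,3): flips 1 -> legal
(4,4): no bracket -> illegal
(5,3): flips 1 -> legal

Answer: (1,2) (1,4) (1,5) (4,3) (5,3)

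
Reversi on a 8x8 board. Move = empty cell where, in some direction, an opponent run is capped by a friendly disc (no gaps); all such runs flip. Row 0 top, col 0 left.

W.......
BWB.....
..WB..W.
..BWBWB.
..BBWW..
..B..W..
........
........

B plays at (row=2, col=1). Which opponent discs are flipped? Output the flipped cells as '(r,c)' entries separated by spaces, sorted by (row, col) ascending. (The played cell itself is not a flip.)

Answer: (2,2)

Derivation:
Dir NW: first cell 'B' (not opp) -> no flip
Dir N: opp run (1,1), next='.' -> no flip
Dir NE: first cell 'B' (not opp) -> no flip
Dir W: first cell '.' (not opp) -> no flip
Dir E: opp run (2,2) capped by B -> flip
Dir SW: first cell '.' (not opp) -> no flip
Dir S: first cell '.' (not opp) -> no flip
Dir SE: first cell 'B' (not opp) -> no flip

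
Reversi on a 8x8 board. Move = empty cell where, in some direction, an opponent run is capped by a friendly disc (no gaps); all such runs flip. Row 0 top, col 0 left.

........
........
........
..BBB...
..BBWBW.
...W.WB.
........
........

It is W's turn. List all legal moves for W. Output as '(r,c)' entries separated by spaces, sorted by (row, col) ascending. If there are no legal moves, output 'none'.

(2,1): no bracket -> illegal
(2,2): flips 1 -> legal
(2,3): flips 2 -> legal
(2,4): flips 1 -> legal
(2,5): no bracket -> illegal
(3,1): flips 1 -> legal
(3,5): flips 1 -> legal
(3,6): no bracket -> illegal
(4,1): flips 2 -> legal
(4,7): no bracket -> illegal
(5,1): no bracket -> illegal
(5,2): no bracket -> illegal
(5,4): no bracket -> illegal
(5,7): flips 1 -> legal
(6,5): no bracket -> illegal
(6,6): flips 1 -> legal
(6,7): no bracket -> illegal

Answer: (2,2) (2,3) (2,4) (3,1) (3,5) (4,1) (5,7) (6,6)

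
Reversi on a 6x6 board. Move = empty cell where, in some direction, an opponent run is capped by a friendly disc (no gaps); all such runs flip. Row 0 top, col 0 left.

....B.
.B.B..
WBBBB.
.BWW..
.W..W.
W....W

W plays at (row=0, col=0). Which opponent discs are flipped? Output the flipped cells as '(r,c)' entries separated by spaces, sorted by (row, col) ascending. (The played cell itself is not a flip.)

Answer: (1,1) (2,2)

Derivation:
Dir NW: edge -> no flip
Dir N: edge -> no flip
Dir NE: edge -> no flip
Dir W: edge -> no flip
Dir E: first cell '.' (not opp) -> no flip
Dir SW: edge -> no flip
Dir S: first cell '.' (not opp) -> no flip
Dir SE: opp run (1,1) (2,2) capped by W -> flip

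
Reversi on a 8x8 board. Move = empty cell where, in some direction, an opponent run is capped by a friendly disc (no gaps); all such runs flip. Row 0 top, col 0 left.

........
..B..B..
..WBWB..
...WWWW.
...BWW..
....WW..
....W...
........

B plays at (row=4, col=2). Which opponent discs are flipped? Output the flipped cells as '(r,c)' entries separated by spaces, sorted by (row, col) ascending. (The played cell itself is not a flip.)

Dir NW: first cell '.' (not opp) -> no flip
Dir N: first cell '.' (not opp) -> no flip
Dir NE: opp run (3,3) (2,4) capped by B -> flip
Dir W: first cell '.' (not opp) -> no flip
Dir E: first cell 'B' (not opp) -> no flip
Dir SW: first cell '.' (not opp) -> no flip
Dir S: first cell '.' (not opp) -> no flip
Dir SE: first cell '.' (not opp) -> no flip

Answer: (2,4) (3,3)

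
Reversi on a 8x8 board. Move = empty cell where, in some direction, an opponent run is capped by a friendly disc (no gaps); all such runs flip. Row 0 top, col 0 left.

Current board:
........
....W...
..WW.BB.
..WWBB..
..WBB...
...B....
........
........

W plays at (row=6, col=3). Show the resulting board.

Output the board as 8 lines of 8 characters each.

Place W at (6,3); scan 8 dirs for brackets.
Dir NW: first cell '.' (not opp) -> no flip
Dir N: opp run (5,3) (4,3) capped by W -> flip
Dir NE: first cell '.' (not opp) -> no flip
Dir W: first cell '.' (not opp) -> no flip
Dir E: first cell '.' (not opp) -> no flip
Dir SW: first cell '.' (not opp) -> no flip
Dir S: first cell '.' (not opp) -> no flip
Dir SE: first cell '.' (not opp) -> no flip
All flips: (4,3) (5,3)

Answer: ........
....W...
..WW.BB.
..WWBB..
..WWB...
...W....
...W....
........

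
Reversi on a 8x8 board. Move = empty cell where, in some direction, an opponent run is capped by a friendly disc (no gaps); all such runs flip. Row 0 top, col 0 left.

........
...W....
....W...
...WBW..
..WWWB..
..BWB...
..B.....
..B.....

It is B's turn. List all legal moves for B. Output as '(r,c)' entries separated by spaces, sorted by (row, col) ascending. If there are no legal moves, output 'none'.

Answer: (1,4) (2,5) (2,6) (3,2) (3,6) (4,1)

Derivation:
(0,2): no bracket -> illegal
(0,3): no bracket -> illegal
(0,4): no bracket -> illegal
(1,2): no bracket -> illegal
(1,4): flips 1 -> legal
(1,5): no bracket -> illegal
(2,2): no bracket -> illegal
(2,3): no bracket -> illegal
(2,5): flips 1 -> legal
(2,6): flips 3 -> legal
(3,1): no bracket -> illegal
(3,2): flips 3 -> legal
(3,6): flips 1 -> legal
(4,1): flips 3 -> legal
(4,6): no bracket -> illegal
(5,1): no bracket -> illegal
(5,5): no bracket -> illegal
(6,3): no bracket -> illegal
(6,4): no bracket -> illegal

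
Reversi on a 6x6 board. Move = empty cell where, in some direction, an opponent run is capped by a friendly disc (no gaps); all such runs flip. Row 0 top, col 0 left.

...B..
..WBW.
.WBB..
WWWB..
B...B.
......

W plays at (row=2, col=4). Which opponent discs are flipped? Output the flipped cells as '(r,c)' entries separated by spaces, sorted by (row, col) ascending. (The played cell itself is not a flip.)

Answer: (2,2) (2,3)

Derivation:
Dir NW: opp run (1,3), next='.' -> no flip
Dir N: first cell 'W' (not opp) -> no flip
Dir NE: first cell '.' (not opp) -> no flip
Dir W: opp run (2,3) (2,2) capped by W -> flip
Dir E: first cell '.' (not opp) -> no flip
Dir SW: opp run (3,3), next='.' -> no flip
Dir S: first cell '.' (not opp) -> no flip
Dir SE: first cell '.' (not opp) -> no flip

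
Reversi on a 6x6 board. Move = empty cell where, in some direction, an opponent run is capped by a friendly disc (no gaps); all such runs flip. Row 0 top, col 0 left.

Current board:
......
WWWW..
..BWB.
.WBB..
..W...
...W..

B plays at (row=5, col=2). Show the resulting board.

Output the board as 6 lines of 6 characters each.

Answer: ......
WWWW..
..BWB.
.WBB..
..B...
..BW..

Derivation:
Place B at (5,2); scan 8 dirs for brackets.
Dir NW: first cell '.' (not opp) -> no flip
Dir N: opp run (4,2) capped by B -> flip
Dir NE: first cell '.' (not opp) -> no flip
Dir W: first cell '.' (not opp) -> no flip
Dir E: opp run (5,3), next='.' -> no flip
Dir SW: edge -> no flip
Dir S: edge -> no flip
Dir SE: edge -> no flip
All flips: (4,2)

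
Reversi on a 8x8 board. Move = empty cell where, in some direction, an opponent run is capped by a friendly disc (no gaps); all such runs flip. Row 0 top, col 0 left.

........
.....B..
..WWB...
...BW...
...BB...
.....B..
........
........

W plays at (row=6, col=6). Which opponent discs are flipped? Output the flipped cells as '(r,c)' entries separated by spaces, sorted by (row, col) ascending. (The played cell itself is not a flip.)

Dir NW: opp run (5,5) (4,4) (3,3) capped by W -> flip
Dir N: first cell '.' (not opp) -> no flip
Dir NE: first cell '.' (not opp) -> no flip
Dir W: first cell '.' (not opp) -> no flip
Dir E: first cell '.' (not opp) -> no flip
Dir SW: first cell '.' (not opp) -> no flip
Dir S: first cell '.' (not opp) -> no flip
Dir SE: first cell '.' (not opp) -> no flip

Answer: (3,3) (4,4) (5,5)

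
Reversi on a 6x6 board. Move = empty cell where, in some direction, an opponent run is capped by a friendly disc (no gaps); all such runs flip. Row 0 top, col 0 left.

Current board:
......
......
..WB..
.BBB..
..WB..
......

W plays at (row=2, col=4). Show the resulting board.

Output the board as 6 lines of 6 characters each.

Answer: ......
......
..WWW.
.BBW..
..WB..
......

Derivation:
Place W at (2,4); scan 8 dirs for brackets.
Dir NW: first cell '.' (not opp) -> no flip
Dir N: first cell '.' (not opp) -> no flip
Dir NE: first cell '.' (not opp) -> no flip
Dir W: opp run (2,3) capped by W -> flip
Dir E: first cell '.' (not opp) -> no flip
Dir SW: opp run (3,3) capped by W -> flip
Dir S: first cell '.' (not opp) -> no flip
Dir SE: first cell '.' (not opp) -> no flip
All flips: (2,3) (3,3)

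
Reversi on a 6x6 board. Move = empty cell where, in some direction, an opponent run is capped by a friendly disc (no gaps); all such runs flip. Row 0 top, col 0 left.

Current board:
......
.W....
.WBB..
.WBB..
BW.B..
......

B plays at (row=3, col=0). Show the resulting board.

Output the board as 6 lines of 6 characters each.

Answer: ......
.W....
.WBB..
BBBB..
BW.B..
......

Derivation:
Place B at (3,0); scan 8 dirs for brackets.
Dir NW: edge -> no flip
Dir N: first cell '.' (not opp) -> no flip
Dir NE: opp run (2,1), next='.' -> no flip
Dir W: edge -> no flip
Dir E: opp run (3,1) capped by B -> flip
Dir SW: edge -> no flip
Dir S: first cell 'B' (not opp) -> no flip
Dir SE: opp run (4,1), next='.' -> no flip
All flips: (3,1)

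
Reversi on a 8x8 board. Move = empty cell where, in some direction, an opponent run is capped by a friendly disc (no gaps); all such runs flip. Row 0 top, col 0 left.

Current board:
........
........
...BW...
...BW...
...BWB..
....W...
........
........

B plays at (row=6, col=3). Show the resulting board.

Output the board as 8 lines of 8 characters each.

Answer: ........
........
...BW...
...BW...
...BWB..
....B...
...B....
........

Derivation:
Place B at (6,3); scan 8 dirs for brackets.
Dir NW: first cell '.' (not opp) -> no flip
Dir N: first cell '.' (not opp) -> no flip
Dir NE: opp run (5,4) capped by B -> flip
Dir W: first cell '.' (not opp) -> no flip
Dir E: first cell '.' (not opp) -> no flip
Dir SW: first cell '.' (not opp) -> no flip
Dir S: first cell '.' (not opp) -> no flip
Dir SE: first cell '.' (not opp) -> no flip
All flips: (5,4)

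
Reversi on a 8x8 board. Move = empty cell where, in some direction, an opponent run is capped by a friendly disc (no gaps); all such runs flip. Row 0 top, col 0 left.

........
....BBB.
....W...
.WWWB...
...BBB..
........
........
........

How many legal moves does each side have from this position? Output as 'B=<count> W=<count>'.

Answer: B=5 W=6

Derivation:
-- B to move --
(1,3): no bracket -> illegal
(2,0): no bracket -> illegal
(2,1): flips 1 -> legal
(2,2): flips 1 -> legal
(2,3): flips 1 -> legal
(2,5): no bracket -> illegal
(3,0): flips 3 -> legal
(3,5): no bracket -> illegal
(4,0): no bracket -> illegal
(4,1): no bracket -> illegal
(4,2): flips 2 -> legal
B mobility = 5
-- W to move --
(0,3): no bracket -> illegal
(0,4): flips 1 -> legal
(0,5): no bracket -> illegal
(0,6): flips 1 -> legal
(0,7): no bracket -> illegal
(1,3): no bracket -> illegal
(1,7): no bracket -> illegal
(2,3): no bracket -> illegal
(2,5): no bracket -> illegal
(2,6): no bracket -> illegal
(2,7): no bracket -> illegal
(3,5): flips 1 -> legal
(3,6): no bracket -> illegal
(4,2): no bracket -> illegal
(4,6): no bracket -> illegal
(5,2): no bracket -> illegal
(5,3): flips 1 -> legal
(5,4): flips 3 -> legal
(5,5): flips 1 -> legal
(5,6): no bracket -> illegal
W mobility = 6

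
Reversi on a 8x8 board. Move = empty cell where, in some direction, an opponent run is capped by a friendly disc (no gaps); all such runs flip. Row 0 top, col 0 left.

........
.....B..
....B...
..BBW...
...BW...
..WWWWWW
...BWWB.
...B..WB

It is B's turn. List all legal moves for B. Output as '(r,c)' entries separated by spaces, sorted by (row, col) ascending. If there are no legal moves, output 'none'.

Answer: (2,5) (3,5) (4,1) (4,5) (4,6) (6,1) (7,4) (7,5)

Derivation:
(2,3): no bracket -> illegal
(2,5): flips 1 -> legal
(3,5): flips 1 -> legal
(4,1): flips 1 -> legal
(4,2): no bracket -> illegal
(4,5): flips 2 -> legal
(4,6): flips 3 -> legal
(4,7): no bracket -> illegal
(5,1): no bracket -> illegal
(6,1): flips 1 -> legal
(6,2): no bracket -> illegal
(6,7): no bracket -> illegal
(7,4): flips 4 -> legal
(7,5): flips 1 -> legal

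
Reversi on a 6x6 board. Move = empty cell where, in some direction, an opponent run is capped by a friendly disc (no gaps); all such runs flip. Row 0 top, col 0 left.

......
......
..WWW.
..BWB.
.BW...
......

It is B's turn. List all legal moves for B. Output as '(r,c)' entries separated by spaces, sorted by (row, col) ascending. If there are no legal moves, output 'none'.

(1,1): no bracket -> illegal
(1,2): flips 2 -> legal
(1,3): no bracket -> illegal
(1,4): flips 2 -> legal
(1,5): no bracket -> illegal
(2,1): no bracket -> illegal
(2,5): no bracket -> illegal
(3,1): no bracket -> illegal
(3,5): no bracket -> illegal
(4,3): flips 1 -> legal
(4,4): no bracket -> illegal
(5,1): no bracket -> illegal
(5,2): flips 1 -> legal
(5,3): no bracket -> illegal

Answer: (1,2) (1,4) (4,3) (5,2)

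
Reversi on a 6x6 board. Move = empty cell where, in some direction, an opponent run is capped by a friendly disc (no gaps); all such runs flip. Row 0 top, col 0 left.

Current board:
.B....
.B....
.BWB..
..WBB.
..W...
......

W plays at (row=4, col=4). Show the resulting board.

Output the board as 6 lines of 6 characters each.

Place W at (4,4); scan 8 dirs for brackets.
Dir NW: opp run (3,3) capped by W -> flip
Dir N: opp run (3,4), next='.' -> no flip
Dir NE: first cell '.' (not opp) -> no flip
Dir W: first cell '.' (not opp) -> no flip
Dir E: first cell '.' (not opp) -> no flip
Dir SW: first cell '.' (not opp) -> no flip
Dir S: first cell '.' (not opp) -> no flip
Dir SE: first cell '.' (not opp) -> no flip
All flips: (3,3)

Answer: .B....
.B....
.BWB..
..WWB.
..W.W.
......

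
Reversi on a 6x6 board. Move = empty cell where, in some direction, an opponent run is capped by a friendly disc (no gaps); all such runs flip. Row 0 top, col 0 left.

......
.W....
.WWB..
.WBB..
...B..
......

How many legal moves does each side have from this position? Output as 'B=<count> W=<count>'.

-- B to move --
(0,0): flips 2 -> legal
(0,1): no bracket -> illegal
(0,2): no bracket -> illegal
(1,0): flips 1 -> legal
(1,2): flips 1 -> legal
(1,3): no bracket -> illegal
(2,0): flips 2 -> legal
(3,0): flips 1 -> legal
(4,0): no bracket -> illegal
(4,1): no bracket -> illegal
(4,2): no bracket -> illegal
B mobility = 5
-- W to move --
(1,2): no bracket -> illegal
(1,3): no bracket -> illegal
(1,4): no bracket -> illegal
(2,4): flips 1 -> legal
(3,4): flips 2 -> legal
(4,1): no bracket -> illegal
(4,2): flips 1 -> legal
(4,4): flips 1 -> legal
(5,2): no bracket -> illegal
(5,3): no bracket -> illegal
(5,4): flips 2 -> legal
W mobility = 5

Answer: B=5 W=5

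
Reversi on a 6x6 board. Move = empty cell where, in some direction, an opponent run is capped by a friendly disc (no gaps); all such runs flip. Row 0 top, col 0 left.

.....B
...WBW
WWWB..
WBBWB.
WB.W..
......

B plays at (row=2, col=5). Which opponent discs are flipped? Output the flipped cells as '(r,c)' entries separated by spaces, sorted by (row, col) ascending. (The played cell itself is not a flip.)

Dir NW: first cell 'B' (not opp) -> no flip
Dir N: opp run (1,5) capped by B -> flip
Dir NE: edge -> no flip
Dir W: first cell '.' (not opp) -> no flip
Dir E: edge -> no flip
Dir SW: first cell 'B' (not opp) -> no flip
Dir S: first cell '.' (not opp) -> no flip
Dir SE: edge -> no flip

Answer: (1,5)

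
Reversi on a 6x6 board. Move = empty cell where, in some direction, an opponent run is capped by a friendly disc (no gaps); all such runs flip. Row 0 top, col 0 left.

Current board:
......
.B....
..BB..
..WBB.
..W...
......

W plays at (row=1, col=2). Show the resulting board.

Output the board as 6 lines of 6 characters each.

Place W at (1,2); scan 8 dirs for brackets.
Dir NW: first cell '.' (not opp) -> no flip
Dir N: first cell '.' (not opp) -> no flip
Dir NE: first cell '.' (not opp) -> no flip
Dir W: opp run (1,1), next='.' -> no flip
Dir E: first cell '.' (not opp) -> no flip
Dir SW: first cell '.' (not opp) -> no flip
Dir S: opp run (2,2) capped by W -> flip
Dir SE: opp run (2,3) (3,4), next='.' -> no flip
All flips: (2,2)

Answer: ......
.BW...
..WB..
..WBB.
..W...
......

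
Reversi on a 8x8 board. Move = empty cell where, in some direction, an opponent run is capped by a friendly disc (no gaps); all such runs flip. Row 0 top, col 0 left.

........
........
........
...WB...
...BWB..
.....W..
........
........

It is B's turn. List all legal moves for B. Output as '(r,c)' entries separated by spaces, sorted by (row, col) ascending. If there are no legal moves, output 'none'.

Answer: (2,3) (3,2) (5,4) (6,5)

Derivation:
(2,2): no bracket -> illegal
(2,3): flips 1 -> legal
(2,4): no bracket -> illegal
(3,2): flips 1 -> legal
(3,5): no bracket -> illegal
(4,2): no bracket -> illegal
(4,6): no bracket -> illegal
(5,3): no bracket -> illegal
(5,4): flips 1 -> legal
(5,6): no bracket -> illegal
(6,4): no bracket -> illegal
(6,5): flips 1 -> legal
(6,6): no bracket -> illegal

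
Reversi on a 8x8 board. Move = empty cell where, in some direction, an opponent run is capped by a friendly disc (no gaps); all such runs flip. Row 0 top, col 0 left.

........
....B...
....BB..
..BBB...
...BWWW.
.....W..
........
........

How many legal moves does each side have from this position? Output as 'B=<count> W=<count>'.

Answer: B=4 W=4

Derivation:
-- B to move --
(3,5): no bracket -> illegal
(3,6): no bracket -> illegal
(3,7): no bracket -> illegal
(4,7): flips 3 -> legal
(5,3): no bracket -> illegal
(5,4): flips 1 -> legal
(5,6): flips 1 -> legal
(5,7): no bracket -> illegal
(6,4): no bracket -> illegal
(6,5): no bracket -> illegal
(6,6): flips 2 -> legal
B mobility = 4
-- W to move --
(0,3): no bracket -> illegal
(0,4): flips 3 -> legal
(0,5): no bracket -> illegal
(1,3): no bracket -> illegal
(1,5): no bracket -> illegal
(1,6): no bracket -> illegal
(2,1): no bracket -> illegal
(2,2): flips 1 -> legal
(2,3): flips 1 -> legal
(2,6): no bracket -> illegal
(3,1): no bracket -> illegal
(3,5): no bracket -> illegal
(3,6): no bracket -> illegal
(4,1): no bracket -> illegal
(4,2): flips 1 -> legal
(5,2): no bracket -> illegal
(5,3): no bracket -> illegal
(5,4): no bracket -> illegal
W mobility = 4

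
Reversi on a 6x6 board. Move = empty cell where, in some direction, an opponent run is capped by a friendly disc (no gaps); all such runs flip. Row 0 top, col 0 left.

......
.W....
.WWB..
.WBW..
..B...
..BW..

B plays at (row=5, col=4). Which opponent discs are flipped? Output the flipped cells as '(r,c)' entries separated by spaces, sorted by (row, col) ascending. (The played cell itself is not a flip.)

Dir NW: first cell '.' (not opp) -> no flip
Dir N: first cell '.' (not opp) -> no flip
Dir NE: first cell '.' (not opp) -> no flip
Dir W: opp run (5,3) capped by B -> flip
Dir E: first cell '.' (not opp) -> no flip
Dir SW: edge -> no flip
Dir S: edge -> no flip
Dir SE: edge -> no flip

Answer: (5,3)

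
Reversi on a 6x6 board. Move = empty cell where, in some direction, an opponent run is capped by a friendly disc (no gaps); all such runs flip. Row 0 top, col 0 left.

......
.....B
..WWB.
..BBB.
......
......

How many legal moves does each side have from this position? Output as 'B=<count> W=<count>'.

Answer: B=5 W=6

Derivation:
-- B to move --
(1,1): flips 1 -> legal
(1,2): flips 2 -> legal
(1,3): flips 1 -> legal
(1,4): flips 1 -> legal
(2,1): flips 2 -> legal
(3,1): no bracket -> illegal
B mobility = 5
-- W to move --
(0,4): no bracket -> illegal
(0,5): no bracket -> illegal
(1,3): no bracket -> illegal
(1,4): no bracket -> illegal
(2,1): no bracket -> illegal
(2,5): flips 1 -> legal
(3,1): no bracket -> illegal
(3,5): no bracket -> illegal
(4,1): flips 1 -> legal
(4,2): flips 1 -> legal
(4,3): flips 1 -> legal
(4,4): flips 1 -> legal
(4,5): flips 1 -> legal
W mobility = 6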